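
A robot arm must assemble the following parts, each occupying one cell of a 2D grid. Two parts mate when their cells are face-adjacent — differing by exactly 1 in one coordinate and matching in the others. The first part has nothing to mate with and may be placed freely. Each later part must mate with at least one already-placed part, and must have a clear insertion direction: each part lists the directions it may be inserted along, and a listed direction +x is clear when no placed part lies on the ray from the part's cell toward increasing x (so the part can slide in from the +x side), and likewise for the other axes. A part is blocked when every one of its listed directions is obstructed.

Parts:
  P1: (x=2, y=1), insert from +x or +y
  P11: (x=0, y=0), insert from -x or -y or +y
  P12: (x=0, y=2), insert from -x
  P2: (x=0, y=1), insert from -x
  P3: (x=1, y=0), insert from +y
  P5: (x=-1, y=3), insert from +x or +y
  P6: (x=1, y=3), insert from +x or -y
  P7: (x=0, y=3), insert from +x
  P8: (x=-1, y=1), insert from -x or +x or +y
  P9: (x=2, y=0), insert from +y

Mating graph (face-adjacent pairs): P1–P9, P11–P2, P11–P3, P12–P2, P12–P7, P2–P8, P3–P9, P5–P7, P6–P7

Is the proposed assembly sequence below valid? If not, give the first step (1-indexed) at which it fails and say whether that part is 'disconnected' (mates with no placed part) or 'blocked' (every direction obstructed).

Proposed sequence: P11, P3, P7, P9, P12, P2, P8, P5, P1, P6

Invalid at step 3 (disconnected)

1. P11@(0, 0) [-x clear] — {P11}
2. P3@(1, 0) [+y clear] — {P11, P3}
3. P7@(0, 3) — no placed neighbour ⇒ disconnected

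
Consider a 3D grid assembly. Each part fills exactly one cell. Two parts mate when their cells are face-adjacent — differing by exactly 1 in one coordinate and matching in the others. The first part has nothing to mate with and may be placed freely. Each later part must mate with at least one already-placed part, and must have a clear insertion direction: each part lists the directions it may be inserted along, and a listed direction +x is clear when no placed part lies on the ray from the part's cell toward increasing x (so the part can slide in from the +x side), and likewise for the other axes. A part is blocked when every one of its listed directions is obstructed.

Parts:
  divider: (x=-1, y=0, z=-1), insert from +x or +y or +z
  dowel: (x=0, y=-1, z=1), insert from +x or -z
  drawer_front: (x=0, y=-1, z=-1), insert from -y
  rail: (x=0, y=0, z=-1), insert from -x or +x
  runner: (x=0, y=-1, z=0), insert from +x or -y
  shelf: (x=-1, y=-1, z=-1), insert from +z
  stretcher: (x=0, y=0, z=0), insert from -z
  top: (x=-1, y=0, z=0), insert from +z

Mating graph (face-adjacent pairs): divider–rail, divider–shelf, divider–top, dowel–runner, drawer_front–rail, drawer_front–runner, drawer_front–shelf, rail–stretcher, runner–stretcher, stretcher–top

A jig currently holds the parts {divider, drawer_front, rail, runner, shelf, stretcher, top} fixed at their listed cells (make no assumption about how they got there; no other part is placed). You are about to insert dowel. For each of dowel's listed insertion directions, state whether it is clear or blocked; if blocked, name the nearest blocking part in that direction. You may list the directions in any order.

+x: ray from dowel(0, -1, 1) has no placed part ⇒ clear
-z: nearest on ray is runner@(0, -1, 0) ⇒ blocked

+x: clear; -z: blocked by runner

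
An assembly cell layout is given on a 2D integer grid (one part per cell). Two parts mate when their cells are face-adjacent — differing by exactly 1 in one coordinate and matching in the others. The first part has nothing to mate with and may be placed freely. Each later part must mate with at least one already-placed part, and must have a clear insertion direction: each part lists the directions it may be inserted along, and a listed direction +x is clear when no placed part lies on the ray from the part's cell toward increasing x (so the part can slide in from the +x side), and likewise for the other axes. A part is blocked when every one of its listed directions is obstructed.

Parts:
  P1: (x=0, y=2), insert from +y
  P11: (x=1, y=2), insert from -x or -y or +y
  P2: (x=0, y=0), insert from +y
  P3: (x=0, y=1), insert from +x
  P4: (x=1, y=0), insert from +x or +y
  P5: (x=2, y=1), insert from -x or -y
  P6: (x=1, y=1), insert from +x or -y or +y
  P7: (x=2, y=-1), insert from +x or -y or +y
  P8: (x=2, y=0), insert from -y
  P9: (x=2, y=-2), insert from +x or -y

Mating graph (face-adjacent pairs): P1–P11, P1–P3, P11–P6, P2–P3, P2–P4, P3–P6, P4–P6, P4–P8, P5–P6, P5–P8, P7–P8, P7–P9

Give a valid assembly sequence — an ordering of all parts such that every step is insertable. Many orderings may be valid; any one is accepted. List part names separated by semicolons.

P2; P4; P3; P6; P5; P8; P7; P9; P1; P11

1. P2@(0, 0) [+y clear] — {P2}
2. P4@(1, 0) [+x clear] — {P2, P4}
3. P3@(0, 1) [+x clear] — {P2, P3, P4}
4. P6@(1, 1) [+x clear] — {P2, P3, P4, P6}
5. P5@(2, 1) [-y clear] — {P2, P3, P4, P5, P6}
6. P8@(2, 0) [-y clear] — {P2, P3, P4, P5, P6, P8}
7. P7@(2, -1) [+x clear] — {P2, P3, P4, P5, P6, P7, P8}
8. P9@(2, -2) [+x clear] — {P2, P3, P4, P5, P6, P7, P8, P9}
9. P1@(0, 2) [+y clear] — {P1, P2, P3, P4, P5, P6, P7, P8, P9}
10. P11@(1, 2) [+y clear] — {P1, P11, P2, P3, P4, P5, P6, P7, P8, P9}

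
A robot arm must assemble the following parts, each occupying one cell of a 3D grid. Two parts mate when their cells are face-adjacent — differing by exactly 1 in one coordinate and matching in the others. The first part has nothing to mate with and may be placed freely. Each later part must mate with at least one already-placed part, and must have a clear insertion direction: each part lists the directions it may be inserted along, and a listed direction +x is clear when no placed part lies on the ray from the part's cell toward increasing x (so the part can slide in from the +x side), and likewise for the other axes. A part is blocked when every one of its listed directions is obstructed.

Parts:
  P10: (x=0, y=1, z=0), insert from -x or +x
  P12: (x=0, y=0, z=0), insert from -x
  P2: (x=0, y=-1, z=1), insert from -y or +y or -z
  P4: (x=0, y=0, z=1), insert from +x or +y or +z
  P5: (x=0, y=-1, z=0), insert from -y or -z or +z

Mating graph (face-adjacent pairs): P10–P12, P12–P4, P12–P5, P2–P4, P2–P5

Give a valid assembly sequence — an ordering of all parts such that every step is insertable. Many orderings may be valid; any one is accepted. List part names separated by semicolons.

1. P10@(0, 1, 0) [-x clear] — {P10}
2. P12@(0, 0, 0) [-x clear] — {P10, P12}
3. P4@(0, 0, 1) [+x clear] — {P10, P12, P4}
4. P5@(0, -1, 0) [-y clear] — {P10, P12, P4, P5}
5. P2@(0, -1, 1) [-y clear] — {P10, P12, P2, P4, P5}

P10; P12; P4; P5; P2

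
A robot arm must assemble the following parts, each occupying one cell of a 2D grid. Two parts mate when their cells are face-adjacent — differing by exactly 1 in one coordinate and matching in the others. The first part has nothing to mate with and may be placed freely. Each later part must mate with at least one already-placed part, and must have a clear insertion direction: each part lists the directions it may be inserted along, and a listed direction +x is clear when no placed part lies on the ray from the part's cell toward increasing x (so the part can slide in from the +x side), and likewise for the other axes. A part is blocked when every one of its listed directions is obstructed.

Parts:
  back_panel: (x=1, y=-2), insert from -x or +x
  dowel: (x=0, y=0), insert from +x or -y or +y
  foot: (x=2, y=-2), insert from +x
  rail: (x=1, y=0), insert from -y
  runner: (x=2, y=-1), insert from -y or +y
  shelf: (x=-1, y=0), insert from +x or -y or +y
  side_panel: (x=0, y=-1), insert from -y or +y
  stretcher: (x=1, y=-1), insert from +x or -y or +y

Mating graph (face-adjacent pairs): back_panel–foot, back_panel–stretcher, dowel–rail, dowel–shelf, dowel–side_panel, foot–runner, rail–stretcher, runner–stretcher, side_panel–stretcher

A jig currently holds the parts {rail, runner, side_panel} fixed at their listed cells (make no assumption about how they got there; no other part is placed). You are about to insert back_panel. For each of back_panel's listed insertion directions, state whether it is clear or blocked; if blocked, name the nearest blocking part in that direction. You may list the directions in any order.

+x: clear; -x: clear

-x: ray from back_panel(1, -2) has no placed part ⇒ clear
+x: ray from back_panel(1, -2) has no placed part ⇒ clear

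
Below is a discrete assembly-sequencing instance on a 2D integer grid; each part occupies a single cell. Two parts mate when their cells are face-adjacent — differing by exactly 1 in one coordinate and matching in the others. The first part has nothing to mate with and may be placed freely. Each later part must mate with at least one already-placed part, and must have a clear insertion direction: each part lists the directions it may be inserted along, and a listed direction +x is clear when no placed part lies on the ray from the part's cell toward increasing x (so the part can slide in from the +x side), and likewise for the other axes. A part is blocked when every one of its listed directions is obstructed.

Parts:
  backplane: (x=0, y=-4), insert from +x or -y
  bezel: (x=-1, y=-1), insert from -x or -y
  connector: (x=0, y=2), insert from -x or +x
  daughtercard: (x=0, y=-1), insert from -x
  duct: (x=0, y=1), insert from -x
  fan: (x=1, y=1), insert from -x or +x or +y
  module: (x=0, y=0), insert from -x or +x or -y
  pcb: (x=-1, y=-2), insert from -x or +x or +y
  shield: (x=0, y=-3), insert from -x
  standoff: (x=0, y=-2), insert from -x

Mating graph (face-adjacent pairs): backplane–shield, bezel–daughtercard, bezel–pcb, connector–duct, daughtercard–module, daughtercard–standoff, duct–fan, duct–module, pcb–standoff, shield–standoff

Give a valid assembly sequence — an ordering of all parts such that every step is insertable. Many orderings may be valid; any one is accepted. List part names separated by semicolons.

fan; duct; connector; module; daughtercard; standoff; pcb; shield; backplane; bezel

1. fan@(1, 1) [-x clear] — {fan}
2. duct@(0, 1) [-x clear] — {duct, fan}
3. connector@(0, 2) [-x clear] — {connector, duct, fan}
4. module@(0, 0) [-x clear] — {connector, duct, fan, module}
5. daughtercard@(0, -1) [-x clear] — {connector, daughtercard, duct, fan, module}
6. standoff@(0, -2) [-x clear] — {connector, daughtercard, duct, fan, module, standoff}
7. pcb@(-1, -2) [-x clear] — {connector, daughtercard, duct, fan, module, pcb, standoff}
8. shield@(0, -3) [-x clear] — {connector, daughtercard, duct, fan, module, pcb, shield, standoff}
9. backplane@(0, -4) [+x clear] — {backplane, connector, daughtercard, duct, fan, module, pcb, shield, standoff}
10. bezel@(-1, -1) [-x clear] — {backplane, bezel, connector, daughtercard, duct, fan, module, pcb, shield, standoff}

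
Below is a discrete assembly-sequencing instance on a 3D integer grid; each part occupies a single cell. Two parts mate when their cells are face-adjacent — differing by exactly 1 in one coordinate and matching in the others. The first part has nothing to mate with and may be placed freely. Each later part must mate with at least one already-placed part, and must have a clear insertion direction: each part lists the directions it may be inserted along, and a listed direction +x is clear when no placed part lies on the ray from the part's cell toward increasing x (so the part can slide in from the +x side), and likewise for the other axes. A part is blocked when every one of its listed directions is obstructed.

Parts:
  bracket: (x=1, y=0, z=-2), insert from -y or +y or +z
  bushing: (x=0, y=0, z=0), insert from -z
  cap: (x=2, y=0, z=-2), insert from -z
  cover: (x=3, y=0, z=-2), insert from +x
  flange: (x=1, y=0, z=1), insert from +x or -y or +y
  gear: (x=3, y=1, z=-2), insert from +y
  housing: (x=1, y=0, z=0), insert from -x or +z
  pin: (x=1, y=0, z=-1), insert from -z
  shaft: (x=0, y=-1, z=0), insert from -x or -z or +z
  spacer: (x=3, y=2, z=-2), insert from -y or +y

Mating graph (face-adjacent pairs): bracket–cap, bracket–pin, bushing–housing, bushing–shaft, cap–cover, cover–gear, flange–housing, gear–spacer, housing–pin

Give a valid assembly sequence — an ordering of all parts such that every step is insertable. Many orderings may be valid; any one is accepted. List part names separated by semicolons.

shaft; bushing; housing; flange; pin; bracket; cap; cover; gear; spacer

1. shaft@(0, -1, 0) [-x clear] — {shaft}
2. bushing@(0, 0, 0) [-z clear] — {bushing, shaft}
3. housing@(1, 0, 0) [+z clear] — {bushing, housing, shaft}
4. flange@(1, 0, 1) [+x clear] — {bushing, flange, housing, shaft}
5. pin@(1, 0, -1) [-z clear] — {bushing, flange, housing, pin, shaft}
6. bracket@(1, 0, -2) [-y clear] — {bracket, bushing, flange, housing, pin, shaft}
7. cap@(2, 0, -2) [-z clear] — {bracket, bushing, cap, flange, housing, pin, shaft}
8. cover@(3, 0, -2) [+x clear] — {bracket, bushing, cap, cover, flange, housing, pin, shaft}
9. gear@(3, 1, -2) [+y clear] — {bracket, bushing, cap, cover, flange, gear, housing, pin, shaft}
10. spacer@(3, 2, -2) [+y clear] — {bracket, bushing, cap, cover, flange, gear, housing, pin, shaft, spacer}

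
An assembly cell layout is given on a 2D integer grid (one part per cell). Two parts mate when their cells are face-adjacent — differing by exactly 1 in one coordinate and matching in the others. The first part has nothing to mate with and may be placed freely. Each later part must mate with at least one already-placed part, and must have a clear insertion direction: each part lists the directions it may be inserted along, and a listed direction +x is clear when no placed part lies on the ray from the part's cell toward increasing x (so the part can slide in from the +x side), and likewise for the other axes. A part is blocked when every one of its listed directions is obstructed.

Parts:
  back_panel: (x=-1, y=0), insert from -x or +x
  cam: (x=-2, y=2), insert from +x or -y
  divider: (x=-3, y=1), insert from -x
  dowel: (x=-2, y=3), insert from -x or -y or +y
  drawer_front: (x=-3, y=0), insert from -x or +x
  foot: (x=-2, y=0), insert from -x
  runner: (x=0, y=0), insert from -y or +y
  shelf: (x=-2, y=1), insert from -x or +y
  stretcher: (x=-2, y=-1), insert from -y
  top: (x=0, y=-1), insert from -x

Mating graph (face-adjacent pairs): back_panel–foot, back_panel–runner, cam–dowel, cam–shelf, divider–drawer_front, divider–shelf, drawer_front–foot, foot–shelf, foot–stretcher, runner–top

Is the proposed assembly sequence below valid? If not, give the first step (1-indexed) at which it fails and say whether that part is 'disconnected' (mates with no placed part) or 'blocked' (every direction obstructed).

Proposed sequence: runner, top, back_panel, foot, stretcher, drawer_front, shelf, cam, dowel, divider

Valid

1. runner@(0, 0) [-y clear] — {runner}
2. top@(0, -1) [-x clear] — {runner, top}
3. back_panel@(-1, 0) [-x clear] — {back_panel, runner, top}
4. foot@(-2, 0) [-x clear] — {back_panel, foot, runner, top}
5. stretcher@(-2, -1) [-y clear] — {back_panel, foot, runner, stretcher, top}
6. drawer_front@(-3, 0) [-x clear] — {back_panel, drawer_front, foot, runner, stretcher, top}
7. shelf@(-2, 1) [-x clear] — {back_panel, drawer_front, foot, runner, shelf, stretcher, top}
8. cam@(-2, 2) [+x clear] — {back_panel, cam, drawer_front, foot, runner, shelf, stretcher, top}
9. dowel@(-2, 3) [-x clear] — {back_panel, cam, dowel, drawer_front, foot, runner, shelf, stretcher, top}
10. divider@(-3, 1) [-x clear] — {back_panel, cam, divider, dowel, drawer_front, foot, runner, shelf, stretcher, top}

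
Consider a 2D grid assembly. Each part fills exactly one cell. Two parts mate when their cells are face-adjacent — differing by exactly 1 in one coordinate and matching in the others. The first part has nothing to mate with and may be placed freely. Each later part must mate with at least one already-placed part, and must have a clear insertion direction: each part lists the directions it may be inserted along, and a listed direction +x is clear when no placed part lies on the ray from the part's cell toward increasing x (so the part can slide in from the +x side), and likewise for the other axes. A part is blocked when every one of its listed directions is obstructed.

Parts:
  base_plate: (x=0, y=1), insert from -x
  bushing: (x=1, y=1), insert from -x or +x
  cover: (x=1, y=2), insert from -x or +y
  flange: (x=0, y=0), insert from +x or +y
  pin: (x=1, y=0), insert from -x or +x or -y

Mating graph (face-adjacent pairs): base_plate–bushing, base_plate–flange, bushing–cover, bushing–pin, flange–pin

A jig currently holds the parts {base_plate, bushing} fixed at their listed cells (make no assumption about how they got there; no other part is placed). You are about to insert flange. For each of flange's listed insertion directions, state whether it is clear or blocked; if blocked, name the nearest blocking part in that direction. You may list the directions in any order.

+x: clear; +y: blocked by base_plate

+x: ray from flange(0, 0) has no placed part ⇒ clear
+y: nearest on ray is base_plate@(0, 1) ⇒ blocked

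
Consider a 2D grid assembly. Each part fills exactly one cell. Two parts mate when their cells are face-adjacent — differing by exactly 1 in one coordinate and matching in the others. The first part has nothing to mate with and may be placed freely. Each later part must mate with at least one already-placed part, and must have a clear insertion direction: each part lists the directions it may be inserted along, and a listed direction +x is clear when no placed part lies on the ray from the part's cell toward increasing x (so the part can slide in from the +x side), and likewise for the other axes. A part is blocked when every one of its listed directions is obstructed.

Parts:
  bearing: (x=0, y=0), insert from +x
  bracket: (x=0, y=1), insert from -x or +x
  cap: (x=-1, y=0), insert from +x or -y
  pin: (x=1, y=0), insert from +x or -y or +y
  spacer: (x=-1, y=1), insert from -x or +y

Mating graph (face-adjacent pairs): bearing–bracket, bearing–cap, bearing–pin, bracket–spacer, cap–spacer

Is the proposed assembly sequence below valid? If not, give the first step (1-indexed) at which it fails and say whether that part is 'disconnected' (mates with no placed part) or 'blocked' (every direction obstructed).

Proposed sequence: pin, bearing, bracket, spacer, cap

1. pin@(1, 0) [+x clear] — {pin}
2. bearing@(0, 0) — +x all obstructed ⇒ blocked

Invalid at step 2 (blocked)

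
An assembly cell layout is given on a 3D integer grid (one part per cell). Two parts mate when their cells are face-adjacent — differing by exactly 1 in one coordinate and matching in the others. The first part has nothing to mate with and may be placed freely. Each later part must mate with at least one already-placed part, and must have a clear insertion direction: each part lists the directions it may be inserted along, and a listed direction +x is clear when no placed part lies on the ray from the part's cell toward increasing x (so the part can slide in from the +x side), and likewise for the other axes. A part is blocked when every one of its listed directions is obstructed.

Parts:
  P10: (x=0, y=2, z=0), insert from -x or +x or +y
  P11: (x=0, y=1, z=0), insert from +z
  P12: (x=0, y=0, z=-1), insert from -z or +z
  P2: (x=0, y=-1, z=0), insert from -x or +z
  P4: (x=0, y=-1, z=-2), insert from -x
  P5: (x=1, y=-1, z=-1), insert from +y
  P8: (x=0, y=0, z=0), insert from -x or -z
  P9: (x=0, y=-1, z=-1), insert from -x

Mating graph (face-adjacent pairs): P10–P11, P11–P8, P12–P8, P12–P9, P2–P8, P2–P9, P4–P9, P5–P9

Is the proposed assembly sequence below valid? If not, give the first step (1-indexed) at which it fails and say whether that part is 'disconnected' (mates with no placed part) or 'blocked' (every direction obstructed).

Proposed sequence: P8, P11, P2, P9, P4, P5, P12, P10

Valid

1. P8@(0, 0, 0) [-x clear] — {P8}
2. P11@(0, 1, 0) [+z clear] — {P11, P8}
3. P2@(0, -1, 0) [-x clear] — {P11, P2, P8}
4. P9@(0, -1, -1) [-x clear] — {P11, P2, P8, P9}
5. P4@(0, -1, -2) [-x clear] — {P11, P2, P4, P8, P9}
6. P5@(1, -1, -1) [+y clear] — {P11, P2, P4, P5, P8, P9}
7. P12@(0, 0, -1) [-z clear] — {P11, P12, P2, P4, P5, P8, P9}
8. P10@(0, 2, 0) [-x clear] — {P10, P11, P12, P2, P4, P5, P8, P9}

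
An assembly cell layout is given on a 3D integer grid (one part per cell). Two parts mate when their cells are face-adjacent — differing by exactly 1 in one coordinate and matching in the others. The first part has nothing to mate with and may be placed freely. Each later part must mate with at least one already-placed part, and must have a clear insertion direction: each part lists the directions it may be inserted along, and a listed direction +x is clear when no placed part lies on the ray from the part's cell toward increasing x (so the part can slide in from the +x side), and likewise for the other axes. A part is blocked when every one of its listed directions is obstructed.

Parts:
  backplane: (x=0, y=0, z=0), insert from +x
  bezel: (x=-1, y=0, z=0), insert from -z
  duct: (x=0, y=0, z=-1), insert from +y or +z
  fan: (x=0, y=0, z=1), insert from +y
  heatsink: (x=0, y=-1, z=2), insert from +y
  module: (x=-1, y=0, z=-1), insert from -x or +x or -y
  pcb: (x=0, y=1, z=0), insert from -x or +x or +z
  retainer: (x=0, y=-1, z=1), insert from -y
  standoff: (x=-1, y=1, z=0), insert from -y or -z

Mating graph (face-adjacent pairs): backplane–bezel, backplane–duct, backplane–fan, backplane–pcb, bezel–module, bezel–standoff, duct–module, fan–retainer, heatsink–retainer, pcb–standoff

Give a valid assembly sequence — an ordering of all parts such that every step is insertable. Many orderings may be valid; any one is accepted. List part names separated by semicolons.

1. pcb@(0, 1, 0) [-x clear] — {pcb}
2. backplane@(0, 0, 0) [+x clear] — {backplane, pcb}
3. duct@(0, 0, -1) [+y clear] — {backplane, duct, pcb}
4. bezel@(-1, 0, 0) [-z clear] — {backplane, bezel, duct, pcb}
5. module@(-1, 0, -1) [-x clear] — {backplane, bezel, duct, module, pcb}
6. standoff@(-1, 1, 0) [-z clear] — {backplane, bezel, duct, module, pcb, standoff}
7. fan@(0, 0, 1) [+y clear] — {backplane, bezel, duct, fan, module, pcb, standoff}
8. retainer@(0, -1, 1) [-y clear] — {backplane, bezel, duct, fan, module, pcb, retainer, standoff}
9. heatsink@(0, -1, 2) [+y clear] — {backplane, bezel, duct, fan, heatsink, module, pcb, retainer, standoff}

pcb; backplane; duct; bezel; module; standoff; fan; retainer; heatsink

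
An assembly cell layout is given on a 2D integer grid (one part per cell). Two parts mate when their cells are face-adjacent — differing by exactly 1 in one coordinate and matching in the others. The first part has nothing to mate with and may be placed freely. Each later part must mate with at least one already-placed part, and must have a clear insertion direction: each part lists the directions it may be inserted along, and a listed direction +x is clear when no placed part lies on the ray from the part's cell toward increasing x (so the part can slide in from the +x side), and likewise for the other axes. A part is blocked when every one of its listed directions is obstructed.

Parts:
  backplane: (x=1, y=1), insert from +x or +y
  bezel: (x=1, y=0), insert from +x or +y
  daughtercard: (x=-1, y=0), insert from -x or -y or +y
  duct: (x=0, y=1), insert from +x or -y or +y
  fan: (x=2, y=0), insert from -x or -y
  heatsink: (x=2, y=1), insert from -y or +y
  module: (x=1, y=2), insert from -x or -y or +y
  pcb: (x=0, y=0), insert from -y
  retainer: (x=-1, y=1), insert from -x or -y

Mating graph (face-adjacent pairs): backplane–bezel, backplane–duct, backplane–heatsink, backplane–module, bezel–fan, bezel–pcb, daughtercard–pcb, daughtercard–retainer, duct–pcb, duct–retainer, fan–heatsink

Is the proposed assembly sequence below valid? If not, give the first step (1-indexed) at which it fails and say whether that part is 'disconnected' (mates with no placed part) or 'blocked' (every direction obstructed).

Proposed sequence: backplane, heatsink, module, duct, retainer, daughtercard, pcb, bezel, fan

Valid

1. backplane@(1, 1) [+x clear] — {backplane}
2. heatsink@(2, 1) [-y clear] — {backplane, heatsink}
3. module@(1, 2) [-x clear] — {backplane, heatsink, module}
4. duct@(0, 1) [-y clear] — {backplane, duct, heatsink, module}
5. retainer@(-1, 1) [-x clear] — {backplane, duct, heatsink, module, retainer}
6. daughtercard@(-1, 0) [-x clear] — {backplane, daughtercard, duct, heatsink, module, retainer}
7. pcb@(0, 0) [-y clear] — {backplane, daughtercard, duct, heatsink, module, pcb, retainer}
8. bezel@(1, 0) [+x clear] — {backplane, bezel, daughtercard, duct, heatsink, module, pcb, retainer}
9. fan@(2, 0) [-y clear] — {backplane, bezel, daughtercard, duct, fan, heatsink, module, pcb, retainer}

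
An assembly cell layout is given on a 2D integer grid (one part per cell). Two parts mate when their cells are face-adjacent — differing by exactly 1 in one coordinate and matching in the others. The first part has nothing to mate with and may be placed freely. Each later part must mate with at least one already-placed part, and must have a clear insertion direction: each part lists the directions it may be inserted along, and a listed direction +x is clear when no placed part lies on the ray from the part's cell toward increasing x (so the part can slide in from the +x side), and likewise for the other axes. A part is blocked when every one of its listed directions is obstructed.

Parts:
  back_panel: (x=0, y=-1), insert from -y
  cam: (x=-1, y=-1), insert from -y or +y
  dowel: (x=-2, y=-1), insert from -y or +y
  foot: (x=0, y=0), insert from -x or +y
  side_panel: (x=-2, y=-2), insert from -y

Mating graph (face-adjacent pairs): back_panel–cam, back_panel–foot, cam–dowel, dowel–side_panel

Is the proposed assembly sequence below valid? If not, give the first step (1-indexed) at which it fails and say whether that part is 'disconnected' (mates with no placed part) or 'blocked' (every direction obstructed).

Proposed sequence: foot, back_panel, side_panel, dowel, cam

1. foot@(0, 0) [-x clear] — {foot}
2. back_panel@(0, -1) [-y clear] — {back_panel, foot}
3. side_panel@(-2, -2) — no placed neighbour ⇒ disconnected

Invalid at step 3 (disconnected)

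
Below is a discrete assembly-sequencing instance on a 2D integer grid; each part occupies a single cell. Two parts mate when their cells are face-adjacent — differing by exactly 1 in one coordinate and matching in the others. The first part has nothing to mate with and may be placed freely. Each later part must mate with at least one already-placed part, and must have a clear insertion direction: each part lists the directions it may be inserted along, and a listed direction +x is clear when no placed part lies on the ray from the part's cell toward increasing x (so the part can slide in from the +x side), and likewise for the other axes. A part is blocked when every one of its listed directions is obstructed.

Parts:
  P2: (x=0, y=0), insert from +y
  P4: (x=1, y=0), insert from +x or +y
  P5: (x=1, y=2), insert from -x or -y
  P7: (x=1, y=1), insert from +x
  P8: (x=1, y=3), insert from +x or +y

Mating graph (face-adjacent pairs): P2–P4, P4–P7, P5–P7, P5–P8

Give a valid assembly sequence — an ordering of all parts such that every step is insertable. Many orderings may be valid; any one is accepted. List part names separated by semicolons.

1. P5@(1, 2) [-x clear] — {P5}
2. P8@(1, 3) [+x clear] — {P5, P8}
3. P7@(1, 1) [+x clear] — {P5, P7, P8}
4. P4@(1, 0) [+x clear] — {P4, P5, P7, P8}
5. P2@(0, 0) [+y clear] — {P2, P4, P5, P7, P8}

P5; P8; P7; P4; P2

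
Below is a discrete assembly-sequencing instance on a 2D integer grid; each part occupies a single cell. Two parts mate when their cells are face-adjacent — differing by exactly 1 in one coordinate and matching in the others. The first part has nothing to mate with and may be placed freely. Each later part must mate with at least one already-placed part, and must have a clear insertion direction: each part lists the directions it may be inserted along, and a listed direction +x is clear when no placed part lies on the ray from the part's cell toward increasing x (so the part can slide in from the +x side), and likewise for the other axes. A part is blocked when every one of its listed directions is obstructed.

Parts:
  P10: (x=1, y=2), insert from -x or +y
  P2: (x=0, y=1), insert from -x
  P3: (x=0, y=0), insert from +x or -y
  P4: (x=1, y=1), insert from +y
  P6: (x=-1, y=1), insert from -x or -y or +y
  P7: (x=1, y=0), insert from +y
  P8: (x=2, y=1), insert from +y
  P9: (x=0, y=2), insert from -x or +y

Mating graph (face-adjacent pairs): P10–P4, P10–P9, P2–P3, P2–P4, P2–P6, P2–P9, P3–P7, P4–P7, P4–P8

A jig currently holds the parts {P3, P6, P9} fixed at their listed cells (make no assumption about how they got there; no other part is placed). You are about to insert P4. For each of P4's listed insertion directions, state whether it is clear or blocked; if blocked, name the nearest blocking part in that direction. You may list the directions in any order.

+y: clear

+y: ray from P4(1, 1) has no placed part ⇒ clear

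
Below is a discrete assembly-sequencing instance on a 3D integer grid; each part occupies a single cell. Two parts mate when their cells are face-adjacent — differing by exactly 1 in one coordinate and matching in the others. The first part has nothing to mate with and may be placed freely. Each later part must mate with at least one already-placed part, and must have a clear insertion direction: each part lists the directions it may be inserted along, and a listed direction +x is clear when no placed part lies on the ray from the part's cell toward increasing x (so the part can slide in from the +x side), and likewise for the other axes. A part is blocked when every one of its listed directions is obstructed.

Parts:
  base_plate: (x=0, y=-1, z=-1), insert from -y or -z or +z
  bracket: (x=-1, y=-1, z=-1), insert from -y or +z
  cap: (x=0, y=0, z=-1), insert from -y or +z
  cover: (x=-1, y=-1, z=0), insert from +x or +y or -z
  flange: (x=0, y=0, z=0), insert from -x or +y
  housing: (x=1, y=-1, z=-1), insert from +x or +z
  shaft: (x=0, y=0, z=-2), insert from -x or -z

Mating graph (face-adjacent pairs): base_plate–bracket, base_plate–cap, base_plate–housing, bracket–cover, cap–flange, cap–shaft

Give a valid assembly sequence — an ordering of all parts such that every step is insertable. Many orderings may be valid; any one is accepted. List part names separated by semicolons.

bracket; cover; base_plate; cap; housing; flange; shaft

1. bracket@(-1, -1, -1) [-y clear] — {bracket}
2. cover@(-1, -1, 0) [+x clear] — {bracket, cover}
3. base_plate@(0, -1, -1) [-y clear] — {base_plate, bracket, cover}
4. cap@(0, 0, -1) [+z clear] — {base_plate, bracket, cap, cover}
5. housing@(1, -1, -1) [+x clear] — {base_plate, bracket, cap, cover, housing}
6. flange@(0, 0, 0) [-x clear] — {base_plate, bracket, cap, cover, flange, housing}
7. shaft@(0, 0, -2) [-x clear] — {base_plate, bracket, cap, cover, flange, housing, shaft}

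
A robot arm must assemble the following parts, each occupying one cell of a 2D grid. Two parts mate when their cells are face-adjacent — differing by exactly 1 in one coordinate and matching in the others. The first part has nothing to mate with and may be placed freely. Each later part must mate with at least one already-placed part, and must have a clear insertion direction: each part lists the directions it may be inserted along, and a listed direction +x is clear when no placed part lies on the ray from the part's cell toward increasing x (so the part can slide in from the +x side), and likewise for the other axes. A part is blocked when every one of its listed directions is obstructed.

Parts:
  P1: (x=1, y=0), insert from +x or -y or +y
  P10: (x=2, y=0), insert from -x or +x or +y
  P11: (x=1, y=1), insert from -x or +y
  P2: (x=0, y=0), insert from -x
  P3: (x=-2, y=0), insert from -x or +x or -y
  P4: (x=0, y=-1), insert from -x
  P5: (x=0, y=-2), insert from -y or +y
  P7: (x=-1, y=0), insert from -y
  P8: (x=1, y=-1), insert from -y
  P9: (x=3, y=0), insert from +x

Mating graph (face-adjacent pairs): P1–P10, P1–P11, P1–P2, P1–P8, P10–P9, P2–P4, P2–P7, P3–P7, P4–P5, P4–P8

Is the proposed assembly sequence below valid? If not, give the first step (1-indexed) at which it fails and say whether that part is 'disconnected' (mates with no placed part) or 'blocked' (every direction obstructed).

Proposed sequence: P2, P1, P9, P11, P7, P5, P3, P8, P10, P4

1. P2@(0, 0) [-x clear] — {P2}
2. P1@(1, 0) [+x clear] — {P1, P2}
3. P9@(3, 0) — no placed neighbour ⇒ disconnected

Invalid at step 3 (disconnected)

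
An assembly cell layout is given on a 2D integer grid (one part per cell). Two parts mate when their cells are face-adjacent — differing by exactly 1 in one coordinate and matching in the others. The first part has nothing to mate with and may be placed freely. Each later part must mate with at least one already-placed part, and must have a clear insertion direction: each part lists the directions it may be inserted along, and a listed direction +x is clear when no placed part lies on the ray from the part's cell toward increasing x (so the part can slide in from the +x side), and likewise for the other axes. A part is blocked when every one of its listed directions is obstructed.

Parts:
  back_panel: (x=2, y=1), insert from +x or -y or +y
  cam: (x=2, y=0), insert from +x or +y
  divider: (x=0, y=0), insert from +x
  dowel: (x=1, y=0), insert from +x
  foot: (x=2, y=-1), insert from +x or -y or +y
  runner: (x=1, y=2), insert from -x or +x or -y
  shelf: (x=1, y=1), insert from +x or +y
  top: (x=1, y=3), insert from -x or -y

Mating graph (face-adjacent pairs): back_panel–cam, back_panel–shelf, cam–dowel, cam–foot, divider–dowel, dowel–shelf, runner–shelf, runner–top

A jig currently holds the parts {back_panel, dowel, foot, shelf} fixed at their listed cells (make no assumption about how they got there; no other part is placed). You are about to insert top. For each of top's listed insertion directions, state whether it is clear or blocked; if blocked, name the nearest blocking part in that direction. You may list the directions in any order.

-x: ray from top(1, 3) has no placed part ⇒ clear
-y: nearest on ray is shelf@(1, 1) ⇒ blocked

-x: clear; -y: blocked by shelf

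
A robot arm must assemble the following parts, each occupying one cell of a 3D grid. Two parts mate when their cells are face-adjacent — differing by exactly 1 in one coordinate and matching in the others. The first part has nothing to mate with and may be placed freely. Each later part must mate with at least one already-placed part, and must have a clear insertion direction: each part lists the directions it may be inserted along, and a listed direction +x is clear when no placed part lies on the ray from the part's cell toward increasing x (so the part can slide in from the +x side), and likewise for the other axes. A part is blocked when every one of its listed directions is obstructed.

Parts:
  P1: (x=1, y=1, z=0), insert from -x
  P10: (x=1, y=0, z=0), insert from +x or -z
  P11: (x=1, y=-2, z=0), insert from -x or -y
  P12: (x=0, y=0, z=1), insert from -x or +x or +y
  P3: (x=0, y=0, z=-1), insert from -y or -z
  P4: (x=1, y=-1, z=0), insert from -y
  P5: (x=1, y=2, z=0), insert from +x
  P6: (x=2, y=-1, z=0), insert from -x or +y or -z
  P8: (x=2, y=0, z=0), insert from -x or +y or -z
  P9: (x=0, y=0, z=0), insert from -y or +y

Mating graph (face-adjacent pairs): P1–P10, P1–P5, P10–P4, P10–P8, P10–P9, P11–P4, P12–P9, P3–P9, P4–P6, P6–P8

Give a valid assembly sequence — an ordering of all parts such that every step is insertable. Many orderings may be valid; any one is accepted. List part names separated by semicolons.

1. P4@(1, -1, 0) [-y clear] — {P4}
2. P11@(1, -2, 0) [-x clear] — {P11, P4}
3. P6@(2, -1, 0) [+y clear] — {P11, P4, P6}
4. P8@(2, 0, 0) [-x clear] — {P11, P4, P6, P8}
5. P10@(1, 0, 0) [-z clear] — {P10, P11, P4, P6, P8}
6. P1@(1, 1, 0) [-x clear] — {P1, P10, P11, P4, P6, P8}
7. P5@(1, 2, 0) [+x clear] — {P1, P10, P11, P4, P5, P6, P8}
8. P9@(0, 0, 0) [-y clear] — {P1, P10, P11, P4, P5, P6, P8, P9}
9. P12@(0, 0, 1) [-x clear] — {P1, P10, P11, P12, P4, P5, P6, P8, P9}
10. P3@(0, 0, -1) [-y clear] — {P1, P10, P11, P12, P3, P4, P5, P6, P8, P9}

P4; P11; P6; P8; P10; P1; P5; P9; P12; P3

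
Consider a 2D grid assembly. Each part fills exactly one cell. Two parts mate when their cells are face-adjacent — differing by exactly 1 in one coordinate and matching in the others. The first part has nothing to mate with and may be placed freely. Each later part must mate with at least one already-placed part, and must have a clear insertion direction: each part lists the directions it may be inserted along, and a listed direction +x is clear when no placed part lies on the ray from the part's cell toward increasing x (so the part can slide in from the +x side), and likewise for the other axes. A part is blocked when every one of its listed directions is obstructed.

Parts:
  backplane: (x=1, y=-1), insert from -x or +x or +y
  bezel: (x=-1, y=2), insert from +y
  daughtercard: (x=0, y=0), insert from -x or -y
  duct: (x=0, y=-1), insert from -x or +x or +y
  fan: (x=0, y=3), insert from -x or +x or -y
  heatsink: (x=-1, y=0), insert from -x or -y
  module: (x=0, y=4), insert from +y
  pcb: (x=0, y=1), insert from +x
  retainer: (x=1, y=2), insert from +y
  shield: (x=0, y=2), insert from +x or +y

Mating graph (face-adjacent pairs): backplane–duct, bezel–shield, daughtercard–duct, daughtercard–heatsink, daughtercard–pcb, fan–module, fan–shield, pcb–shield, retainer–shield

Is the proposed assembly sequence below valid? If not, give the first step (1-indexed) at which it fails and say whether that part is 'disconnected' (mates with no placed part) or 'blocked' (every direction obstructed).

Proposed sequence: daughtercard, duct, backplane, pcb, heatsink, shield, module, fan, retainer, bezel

1. daughtercard@(0, 0) [-x clear] — {daughtercard}
2. duct@(0, -1) [-x clear] — {daughtercard, duct}
3. backplane@(1, -1) [+x clear] — {backplane, daughtercard, duct}
4. pcb@(0, 1) [+x clear] — {backplane, daughtercard, duct, pcb}
5. heatsink@(-1, 0) [-x clear] — {backplane, daughtercard, duct, heatsink, pcb}
6. shield@(0, 2) [+x clear] — {backplane, daughtercard, duct, heatsink, pcb, shield}
7. module@(0, 4) — no placed neighbour ⇒ disconnected

Invalid at step 7 (disconnected)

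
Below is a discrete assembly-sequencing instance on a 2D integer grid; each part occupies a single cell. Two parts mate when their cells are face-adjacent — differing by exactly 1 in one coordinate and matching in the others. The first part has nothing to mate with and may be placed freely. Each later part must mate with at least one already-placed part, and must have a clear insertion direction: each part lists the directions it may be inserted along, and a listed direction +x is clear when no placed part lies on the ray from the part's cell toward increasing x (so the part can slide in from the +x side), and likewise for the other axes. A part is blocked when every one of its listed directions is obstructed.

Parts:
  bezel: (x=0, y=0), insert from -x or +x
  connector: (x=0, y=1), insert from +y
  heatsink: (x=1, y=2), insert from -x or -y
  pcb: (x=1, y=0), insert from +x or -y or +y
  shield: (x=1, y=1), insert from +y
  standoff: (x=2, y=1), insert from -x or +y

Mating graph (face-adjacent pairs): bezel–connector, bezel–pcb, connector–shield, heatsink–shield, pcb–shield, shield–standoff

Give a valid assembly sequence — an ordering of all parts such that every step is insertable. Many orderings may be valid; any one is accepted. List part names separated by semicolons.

1. connector@(0, 1) [+y clear] — {connector}
2. shield@(1, 1) [+y clear] — {connector, shield}
3. heatsink@(1, 2) [-x clear] — {connector, heatsink, shield}
4. bezel@(0, 0) [-x clear] — {bezel, connector, heatsink, shield}
5. pcb@(1, 0) [+x clear] — {bezel, connector, heatsink, pcb, shield}
6. standoff@(2, 1) [+y clear] — {bezel, connector, heatsink, pcb, shield, standoff}

connector; shield; heatsink; bezel; pcb; standoff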